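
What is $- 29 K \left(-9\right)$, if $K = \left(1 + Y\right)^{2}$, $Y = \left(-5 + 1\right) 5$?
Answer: $94221$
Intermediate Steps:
$Y = -20$ ($Y = \left(-4\right) 5 = -20$)
$K = 361$ ($K = \left(1 - 20\right)^{2} = \left(-19\right)^{2} = 361$)
$- 29 K \left(-9\right) = \left(-29\right) 361 \left(-9\right) = \left(-10469\right) \left(-9\right) = 94221$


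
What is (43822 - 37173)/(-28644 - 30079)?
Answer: -6649/58723 ≈ -0.11323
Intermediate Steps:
(43822 - 37173)/(-28644 - 30079) = 6649/(-58723) = 6649*(-1/58723) = -6649/58723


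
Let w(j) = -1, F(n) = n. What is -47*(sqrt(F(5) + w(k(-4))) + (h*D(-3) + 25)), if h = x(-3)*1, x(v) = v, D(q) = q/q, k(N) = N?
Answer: -1128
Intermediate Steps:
D(q) = 1
h = -3 (h = -3*1 = -3)
-47*(sqrt(F(5) + w(k(-4))) + (h*D(-3) + 25)) = -47*(sqrt(5 - 1) + (-3*1 + 25)) = -47*(sqrt(4) + (-3 + 25)) = -47*(2 + 22) = -47*24 = -1128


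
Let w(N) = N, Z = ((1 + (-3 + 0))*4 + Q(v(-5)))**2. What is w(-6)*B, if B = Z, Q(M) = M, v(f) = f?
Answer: -1014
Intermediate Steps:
Z = 169 (Z = ((1 + (-3 + 0))*4 - 5)**2 = ((1 - 3)*4 - 5)**2 = (-2*4 - 5)**2 = (-8 - 5)**2 = (-13)**2 = 169)
B = 169
w(-6)*B = -6*169 = -1014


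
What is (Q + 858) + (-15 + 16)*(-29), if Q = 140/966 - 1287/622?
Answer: 35496439/42918 ≈ 827.08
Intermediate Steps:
Q = -82583/42918 (Q = 140*(1/966) - 1287*1/622 = 10/69 - 1287/622 = -82583/42918 ≈ -1.9242)
(Q + 858) + (-15 + 16)*(-29) = (-82583/42918 + 858) + (-15 + 16)*(-29) = 36741061/42918 + 1*(-29) = 36741061/42918 - 29 = 35496439/42918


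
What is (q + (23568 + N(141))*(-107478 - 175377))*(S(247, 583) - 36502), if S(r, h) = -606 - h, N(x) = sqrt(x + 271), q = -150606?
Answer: 251266193878986 + 21322175610*sqrt(103) ≈ 2.5148e+14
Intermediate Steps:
N(x) = sqrt(271 + x)
(q + (23568 + N(141))*(-107478 - 175377))*(S(247, 583) - 36502) = (-150606 + (23568 + sqrt(271 + 141))*(-107478 - 175377))*((-606 - 1*583) - 36502) = (-150606 + (23568 + sqrt(412))*(-282855))*((-606 - 583) - 36502) = (-150606 + (23568 + 2*sqrt(103))*(-282855))*(-1189 - 36502) = (-150606 + (-6666326640 - 565710*sqrt(103)))*(-37691) = (-6666477246 - 565710*sqrt(103))*(-37691) = 251266193878986 + 21322175610*sqrt(103)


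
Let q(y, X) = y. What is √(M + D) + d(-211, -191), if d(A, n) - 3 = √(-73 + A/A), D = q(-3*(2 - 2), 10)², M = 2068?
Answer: 3 + 2*√517 + 6*I*√2 ≈ 48.475 + 8.4853*I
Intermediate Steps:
D = 0 (D = (-3*(2 - 2))² = (-3*0)² = 0² = 0)
d(A, n) = 3 + 6*I*√2 (d(A, n) = 3 + √(-73 + A/A) = 3 + √(-73 + 1) = 3 + √(-72) = 3 + 6*I*√2)
√(M + D) + d(-211, -191) = √(2068 + 0) + (3 + 6*I*√2) = √2068 + (3 + 6*I*√2) = 2*√517 + (3 + 6*I*√2) = 3 + 2*√517 + 6*I*√2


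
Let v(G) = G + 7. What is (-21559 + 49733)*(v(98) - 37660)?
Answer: -1058074570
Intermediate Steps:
v(G) = 7 + G
(-21559 + 49733)*(v(98) - 37660) = (-21559 + 49733)*((7 + 98) - 37660) = 28174*(105 - 37660) = 28174*(-37555) = -1058074570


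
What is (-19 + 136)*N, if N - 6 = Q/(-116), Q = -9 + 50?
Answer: 76635/116 ≈ 660.65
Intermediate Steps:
Q = 41
N = 655/116 (N = 6 + 41/(-116) = 6 + 41*(-1/116) = 6 - 41/116 = 655/116 ≈ 5.6466)
(-19 + 136)*N = (-19 + 136)*(655/116) = 117*(655/116) = 76635/116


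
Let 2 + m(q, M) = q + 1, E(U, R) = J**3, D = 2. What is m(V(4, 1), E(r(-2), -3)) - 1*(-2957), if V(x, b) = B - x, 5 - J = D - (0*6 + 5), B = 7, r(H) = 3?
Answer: 2959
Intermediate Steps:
J = 8 (J = 5 - (2 - (0*6 + 5)) = 5 - (2 - (0 + 5)) = 5 - (2 - 1*5) = 5 - (2 - 5) = 5 - 1*(-3) = 5 + 3 = 8)
V(x, b) = 7 - x
E(U, R) = 512 (E(U, R) = 8**3 = 512)
m(q, M) = -1 + q (m(q, M) = -2 + (q + 1) = -2 + (1 + q) = -1 + q)
m(V(4, 1), E(r(-2), -3)) - 1*(-2957) = (-1 + (7 - 1*4)) - 1*(-2957) = (-1 + (7 - 4)) + 2957 = (-1 + 3) + 2957 = 2 + 2957 = 2959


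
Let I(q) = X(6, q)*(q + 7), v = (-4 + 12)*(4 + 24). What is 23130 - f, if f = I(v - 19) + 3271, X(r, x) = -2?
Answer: 20283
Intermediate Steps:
v = 224 (v = 8*28 = 224)
I(q) = -14 - 2*q (I(q) = -2*(q + 7) = -2*(7 + q) = -14 - 2*q)
f = 2847 (f = (-14 - 2*(224 - 19)) + 3271 = (-14 - 2*205) + 3271 = (-14 - 410) + 3271 = -424 + 3271 = 2847)
23130 - f = 23130 - 1*2847 = 23130 - 2847 = 20283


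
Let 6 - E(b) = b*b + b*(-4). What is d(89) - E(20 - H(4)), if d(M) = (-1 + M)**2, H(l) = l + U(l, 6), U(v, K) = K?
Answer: 7798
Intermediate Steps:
H(l) = 6 + l (H(l) = l + 6 = 6 + l)
E(b) = 6 - b**2 + 4*b (E(b) = 6 - (b*b + b*(-4)) = 6 - (b**2 - 4*b) = 6 + (-b**2 + 4*b) = 6 - b**2 + 4*b)
d(89) - E(20 - H(4)) = (-1 + 89)**2 - (6 - (20 - (6 + 4))**2 + 4*(20 - (6 + 4))) = 88**2 - (6 - (20 - 1*10)**2 + 4*(20 - 1*10)) = 7744 - (6 - (20 - 10)**2 + 4*(20 - 10)) = 7744 - (6 - 1*10**2 + 4*10) = 7744 - (6 - 1*100 + 40) = 7744 - (6 - 100 + 40) = 7744 - 1*(-54) = 7744 + 54 = 7798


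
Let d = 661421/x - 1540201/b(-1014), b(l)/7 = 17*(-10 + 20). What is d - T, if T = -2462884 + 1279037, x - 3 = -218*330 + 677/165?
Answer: 8351136707185581/7062012160 ≈ 1.1825e+6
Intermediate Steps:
x = -11868928/165 (x = 3 + (-218*330 + 677/165) = 3 + (-71940 + 677*(1/165)) = 3 + (-71940 + 677/165) = 3 - 11869423/165 = -11868928/165 ≈ -71933.)
b(l) = 1190 (b(l) = 7*(17*(-10 + 20)) = 7*(17*10) = 7*170 = 1190)
T = -1183847
d = -9205202393939/7062012160 (d = 661421/(-11868928/165) - 1540201/1190 = 661421*(-165/11868928) - 1540201*1/1190 = -109134465/11868928 - 1540201/1190 = -9205202393939/7062012160 ≈ -1303.5)
d - T = -9205202393939/7062012160 - 1*(-1183847) = -9205202393939/7062012160 + 1183847 = 8351136707185581/7062012160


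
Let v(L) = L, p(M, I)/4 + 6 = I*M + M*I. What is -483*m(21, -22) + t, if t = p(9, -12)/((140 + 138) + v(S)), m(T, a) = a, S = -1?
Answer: 2942514/277 ≈ 10623.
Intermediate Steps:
p(M, I) = -24 + 8*I*M (p(M, I) = -24 + 4*(I*M + M*I) = -24 + 4*(I*M + I*M) = -24 + 4*(2*I*M) = -24 + 8*I*M)
t = -888/277 (t = (-24 + 8*(-12)*9)/((140 + 138) - 1) = (-24 - 864)/(278 - 1) = -888/277 ≈ -3.2058)
-483*m(21, -22) + t = -483*(-22) - 888/277 = 10626 - 888/277 = 2942514/277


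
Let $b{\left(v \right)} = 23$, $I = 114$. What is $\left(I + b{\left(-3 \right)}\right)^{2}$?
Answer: $18769$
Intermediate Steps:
$\left(I + b{\left(-3 \right)}\right)^{2} = \left(114 + 23\right)^{2} = 137^{2} = 18769$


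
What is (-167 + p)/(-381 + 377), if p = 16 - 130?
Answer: 281/4 ≈ 70.250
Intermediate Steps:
p = -114
(-167 + p)/(-381 + 377) = (-167 - 114)/(-381 + 377) = -281/(-4) = -281*(-¼) = 281/4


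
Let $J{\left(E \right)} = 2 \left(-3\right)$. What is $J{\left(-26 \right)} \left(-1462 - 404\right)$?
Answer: $11196$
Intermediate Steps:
$J{\left(E \right)} = -6$
$J{\left(-26 \right)} \left(-1462 - 404\right) = - 6 \left(-1462 - 404\right) = \left(-6\right) \left(-1866\right) = 11196$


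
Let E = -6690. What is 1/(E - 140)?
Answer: -1/6830 ≈ -0.00014641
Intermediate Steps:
1/(E - 140) = 1/(-6690 - 140) = 1/(-6830) = -1/6830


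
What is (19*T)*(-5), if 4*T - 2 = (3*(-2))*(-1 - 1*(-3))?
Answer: 475/2 ≈ 237.50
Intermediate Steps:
T = -5/2 (T = ½ + ((3*(-2))*(-1 - 1*(-3)))/4 = ½ + (-6*(-1 + 3))/4 = ½ + (-6*2)/4 = ½ + (¼)*(-12) = ½ - 3 = -5/2 ≈ -2.5000)
(19*T)*(-5) = (19*(-5/2))*(-5) = -95/2*(-5) = 475/2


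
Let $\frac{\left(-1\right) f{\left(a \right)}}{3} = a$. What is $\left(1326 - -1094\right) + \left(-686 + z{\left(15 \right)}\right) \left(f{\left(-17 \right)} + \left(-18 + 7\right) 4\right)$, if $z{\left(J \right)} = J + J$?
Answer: $-2172$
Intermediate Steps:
$z{\left(J \right)} = 2 J$
$f{\left(a \right)} = - 3 a$
$\left(1326 - -1094\right) + \left(-686 + z{\left(15 \right)}\right) \left(f{\left(-17 \right)} + \left(-18 + 7\right) 4\right) = \left(1326 - -1094\right) + \left(-686 + 2 \cdot 15\right) \left(\left(-3\right) \left(-17\right) + \left(-18 + 7\right) 4\right) = \left(1326 + 1094\right) + \left(-686 + 30\right) \left(51 - 44\right) = 2420 - 656 \left(51 - 44\right) = 2420 - 4592 = -2172$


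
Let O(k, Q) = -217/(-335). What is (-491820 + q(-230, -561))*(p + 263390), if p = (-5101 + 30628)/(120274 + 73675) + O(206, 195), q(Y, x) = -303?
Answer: -8421832158207976344/64972915 ≈ -1.2962e+11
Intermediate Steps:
O(k, Q) = 217/335 (O(k, Q) = -217*(-1/335) = 217/335)
p = 50638478/64972915 (p = (-5101 + 30628)/(120274 + 73675) + 217/335 = 25527/193949 + 217/335 = 50638478/64972915 ≈ 0.77938)
(-491820 + q(-230, -561))*(p + 263390) = (-491820 - 303)*(50638478/64972915 + 263390) = -492123*17113266720328/64972915 = -8421832158207976344/64972915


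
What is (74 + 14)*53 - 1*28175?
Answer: -23511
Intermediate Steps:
(74 + 14)*53 - 1*28175 = 88*53 - 28175 = 4664 - 28175 = -23511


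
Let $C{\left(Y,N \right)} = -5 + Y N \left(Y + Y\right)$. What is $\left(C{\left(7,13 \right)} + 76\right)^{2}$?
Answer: $1809025$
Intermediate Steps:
$C{\left(Y,N \right)} = -5 + 2 N Y^{2}$ ($C{\left(Y,N \right)} = -5 + Y N 2 Y = -5 + Y 2 N Y = -5 + 2 N Y^{2}$)
$\left(C{\left(7,13 \right)} + 76\right)^{2} = \left(\left(-5 + 2 \cdot 13 \cdot 7^{2}\right) + 76\right)^{2} = \left(\left(-5 + 2 \cdot 13 \cdot 49\right) + 76\right)^{2} = \left(\left(-5 + 1274\right) + 76\right)^{2} = \left(1269 + 76\right)^{2} = 1345^{2} = 1809025$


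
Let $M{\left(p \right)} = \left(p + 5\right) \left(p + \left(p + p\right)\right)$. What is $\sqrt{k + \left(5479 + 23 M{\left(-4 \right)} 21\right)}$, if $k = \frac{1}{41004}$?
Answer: $\frac{i \sqrt{14805026113}}{6834} \approx 17.805 i$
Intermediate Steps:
$M{\left(p \right)} = 3 p \left(5 + p\right)$ ($M{\left(p \right)} = \left(5 + p\right) \left(p + 2 p\right) = \left(5 + p\right) 3 p = 3 p \left(5 + p\right)$)
$k = \frac{1}{41004} \approx 2.4388 \cdot 10^{-5}$
$\sqrt{k + \left(5479 + 23 M{\left(-4 \right)} 21\right)} = \sqrt{\frac{1}{41004} + \left(5479 + 23 \cdot 3 \left(-4\right) \left(5 - 4\right) 21\right)} = \sqrt{\frac{1}{41004} + \left(5479 + 23 \cdot 3 \left(-4\right) 1 \cdot 21\right)} = \sqrt{\frac{1}{41004} + \left(5479 + 23 \left(-12\right) 21\right)} = \sqrt{\frac{1}{41004} + \left(5479 - 5796\right)} = \sqrt{\frac{1}{41004} - 317} = \sqrt{- \frac{12998267}{41004}} = \frac{i \sqrt{14805026113}}{6834}$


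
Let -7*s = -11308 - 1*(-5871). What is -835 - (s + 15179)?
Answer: -117535/7 ≈ -16791.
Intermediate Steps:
s = 5437/7 (s = -(-11308 - 1*(-5871))/7 = -(-11308 + 5871)/7 = -⅐*(-5437) = 5437/7 ≈ 776.71)
-835 - (s + 15179) = -835 - (5437/7 + 15179) = -835 - 1*111690/7 = -835 - 111690/7 = -117535/7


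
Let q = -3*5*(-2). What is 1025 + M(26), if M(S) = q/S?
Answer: 13340/13 ≈ 1026.2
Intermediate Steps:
q = 30 (q = -15*(-2) = 30)
M(S) = 30/S
1025 + M(26) = 1025 + 30/26 = 1025 + 30*(1/26) = 1025 + 15/13 = 13340/13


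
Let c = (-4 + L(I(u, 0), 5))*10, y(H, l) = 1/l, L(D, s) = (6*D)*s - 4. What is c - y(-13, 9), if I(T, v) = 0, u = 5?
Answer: -721/9 ≈ -80.111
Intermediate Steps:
L(D, s) = -4 + 6*D*s (L(D, s) = 6*D*s - 4 = -4 + 6*D*s)
c = -80 (c = (-4 + (-4 + 6*0*5))*10 = (-4 + (-4 + 0))*10 = (-4 - 4)*10 = -8*10 = -80)
c - y(-13, 9) = -80 - 1/9 = -80 - 1*⅑ = -80 - ⅑ = -721/9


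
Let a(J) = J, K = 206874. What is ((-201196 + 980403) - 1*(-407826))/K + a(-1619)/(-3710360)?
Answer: 2202327345443/383788507320 ≈ 5.7384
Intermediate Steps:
((-201196 + 980403) - 1*(-407826))/K + a(-1619)/(-3710360) = ((-201196 + 980403) - 1*(-407826))/206874 - 1619/(-3710360) = (779207 + 407826)*(1/206874) - 1619*(-1/3710360) = 1187033*(1/206874) + 1619/3710360 = 1187033/206874 + 1619/3710360 = 2202327345443/383788507320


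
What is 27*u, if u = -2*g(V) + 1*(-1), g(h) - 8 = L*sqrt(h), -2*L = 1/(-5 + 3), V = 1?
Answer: -945/2 ≈ -472.50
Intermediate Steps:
L = 1/4 (L = -1/(2*(-5 + 3)) = -1/2/(-2) = -1/2*(-1/2) = 1/4 ≈ 0.25000)
g(h) = 8 + sqrt(h)/4
u = -35/2 (u = -2*(8 + sqrt(1)/4) + 1*(-1) = -2*(8 + (1/4)*1) - 1 = -2*(8 + 1/4) - 1 = -2*33/4 - 1 = -33/2 - 1 = -35/2 ≈ -17.500)
27*u = 27*(-35/2) = -945/2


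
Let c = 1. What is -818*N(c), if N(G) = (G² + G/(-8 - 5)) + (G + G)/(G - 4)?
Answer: -8180/39 ≈ -209.74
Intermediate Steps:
N(G) = G² - G/13 + 2*G/(-4 + G) (N(G) = (G² + G/(-13)) + (2*G)/(-4 + G) = (G² - G/13) + 2*G/(-4 + G) = G² - G/13 + 2*G/(-4 + G))
-818*N(c) = -818*(30 - 53*1 + 13*1²)/(13*(-4 + 1)) = -818*(30 - 53 + 13*1)/(13*(-3)) = -818*(-1)*(30 - 53 + 13)/(13*3) = -818*(-1)*(-10)/(13*3) = -818*10/39 = -8180/39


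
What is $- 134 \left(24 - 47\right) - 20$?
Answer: $3062$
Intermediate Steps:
$- 134 \left(24 - 47\right) - 20 = \left(-134\right) \left(-23\right) - 20 = 3082 - 20 = 3062$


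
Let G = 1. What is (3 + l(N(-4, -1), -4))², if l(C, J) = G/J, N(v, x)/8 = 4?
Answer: 121/16 ≈ 7.5625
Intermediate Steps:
N(v, x) = 32 (N(v, x) = 8*4 = 32)
l(C, J) = 1/J
(3 + l(N(-4, -1), -4))² = (3 + 1/(-4))² = (3 - ¼)² = (11/4)² = 121/16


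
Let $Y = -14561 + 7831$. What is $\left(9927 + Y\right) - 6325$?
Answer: $-3128$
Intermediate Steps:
$Y = -6730$
$\left(9927 + Y\right) - 6325 = \left(9927 - 6730\right) - 6325 = 3197 - 6325 = -3128$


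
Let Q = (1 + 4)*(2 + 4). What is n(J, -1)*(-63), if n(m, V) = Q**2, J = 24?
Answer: -56700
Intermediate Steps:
Q = 30 (Q = 5*6 = 30)
n(m, V) = 900 (n(m, V) = 30**2 = 900)
n(J, -1)*(-63) = 900*(-63) = -56700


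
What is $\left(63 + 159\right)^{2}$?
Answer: $49284$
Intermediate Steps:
$\left(63 + 159\right)^{2} = 222^{2} = 49284$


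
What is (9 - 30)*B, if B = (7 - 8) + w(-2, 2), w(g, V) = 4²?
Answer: -315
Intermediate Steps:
w(g, V) = 16
B = 15 (B = (7 - 8) + 16 = -1 + 16 = 15)
(9 - 30)*B = (9 - 30)*15 = -21*15 = -315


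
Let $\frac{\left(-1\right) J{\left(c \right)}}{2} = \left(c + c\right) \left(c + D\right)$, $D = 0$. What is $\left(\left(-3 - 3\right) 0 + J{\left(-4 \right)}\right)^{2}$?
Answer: $4096$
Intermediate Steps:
$J{\left(c \right)} = - 4 c^{2}$ ($J{\left(c \right)} = - 2 \left(c + c\right) \left(c + 0\right) = - 2 \cdot 2 c c = - 2 \cdot 2 c^{2} = - 4 c^{2}$)
$\left(\left(-3 - 3\right) 0 + J{\left(-4 \right)}\right)^{2} = \left(\left(-3 - 3\right) 0 - 4 \left(-4\right)^{2}\right)^{2} = \left(\left(-6\right) 0 - 64\right)^{2} = \left(0 - 64\right)^{2} = \left(-64\right)^{2} = 4096$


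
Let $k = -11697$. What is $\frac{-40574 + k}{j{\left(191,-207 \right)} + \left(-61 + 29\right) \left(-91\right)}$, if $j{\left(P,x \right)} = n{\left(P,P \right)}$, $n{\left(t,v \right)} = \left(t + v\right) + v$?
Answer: $- \frac{52271}{3485} \approx -14.999$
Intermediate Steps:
$n{\left(t,v \right)} = t + 2 v$
$j{\left(P,x \right)} = 3 P$ ($j{\left(P,x \right)} = P + 2 P = 3 P$)
$\frac{-40574 + k}{j{\left(191,-207 \right)} + \left(-61 + 29\right) \left(-91\right)} = \frac{-40574 - 11697}{3 \cdot 191 + \left(-61 + 29\right) \left(-91\right)} = - \frac{52271}{573 - -2912} = - \frac{52271}{573 + 2912} = - \frac{52271}{3485}$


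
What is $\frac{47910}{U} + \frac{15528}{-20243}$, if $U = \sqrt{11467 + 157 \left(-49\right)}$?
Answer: $- \frac{15528}{20243} + \frac{7985 \sqrt{3774}}{629} \approx 779.11$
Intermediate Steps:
$U = \sqrt{3774}$ ($U = \sqrt{11467 - 7693} = \sqrt{3774} \approx 61.433$)
$\frac{47910}{U} + \frac{15528}{-20243} = \frac{47910}{\sqrt{3774}} + \frac{15528}{-20243} = 47910 \frac{\sqrt{3774}}{3774} + 15528 \left(- \frac{1}{20243}\right) = \frac{7985 \sqrt{3774}}{629} - \frac{15528}{20243} = - \frac{15528}{20243} + \frac{7985 \sqrt{3774}}{629}$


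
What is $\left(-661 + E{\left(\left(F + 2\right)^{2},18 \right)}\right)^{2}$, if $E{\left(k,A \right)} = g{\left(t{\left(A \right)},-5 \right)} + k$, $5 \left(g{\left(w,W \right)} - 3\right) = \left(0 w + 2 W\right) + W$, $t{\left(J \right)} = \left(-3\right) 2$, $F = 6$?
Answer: $356409$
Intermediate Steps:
$t{\left(J \right)} = -6$
$g{\left(w,W \right)} = 3 + \frac{3 W}{5}$ ($g{\left(w,W \right)} = 3 + \frac{\left(0 w + 2 W\right) + W}{5} = 3 + \frac{\left(0 + 2 W\right) + W}{5} = 3 + \frac{2 W + W}{5} = 3 + \frac{3 W}{5}$)
$E{\left(k,A \right)} = k$ ($E{\left(k,A \right)} = \left(3 + \frac{3}{5} \left(-5\right)\right) + k = \left(3 - 3\right) + k = 0 + k = k$)
$\left(-661 + E{\left(\left(F + 2\right)^{2},18 \right)}\right)^{2} = \left(-661 + \left(6 + 2\right)^{2}\right)^{2} = \left(-661 + 8^{2}\right)^{2} = \left(-661 + 64\right)^{2} = \left(-597\right)^{2} = 356409$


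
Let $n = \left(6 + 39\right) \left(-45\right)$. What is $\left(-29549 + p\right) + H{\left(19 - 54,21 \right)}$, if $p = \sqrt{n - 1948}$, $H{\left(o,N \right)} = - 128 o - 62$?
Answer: $-25131 + i \sqrt{3973} \approx -25131.0 + 63.032 i$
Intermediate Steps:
$n = -2025$ ($n = 45 \left(-45\right) = -2025$)
$H{\left(o,N \right)} = -62 - 128 o$
$p = i \sqrt{3973}$ ($p = \sqrt{-2025 - 1948} = \sqrt{-3973} = i \sqrt{3973} \approx 63.032 i$)
$\left(-29549 + p\right) + H{\left(19 - 54,21 \right)} = \left(-29549 + i \sqrt{3973}\right) - \left(62 + 128 \left(19 - 54\right)\right) = \left(-29549 + i \sqrt{3973}\right) - -4418 = \left(-29549 + i \sqrt{3973}\right) + \left(-62 + 4480\right) = \left(-29549 + i \sqrt{3973}\right) + 4418 = -25131 + i \sqrt{3973}$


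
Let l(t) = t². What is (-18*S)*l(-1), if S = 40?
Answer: -720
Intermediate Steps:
(-18*S)*l(-1) = -18*40*(-1)² = -720*1 = -720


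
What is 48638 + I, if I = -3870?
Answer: 44768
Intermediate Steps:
48638 + I = 48638 - 3870 = 44768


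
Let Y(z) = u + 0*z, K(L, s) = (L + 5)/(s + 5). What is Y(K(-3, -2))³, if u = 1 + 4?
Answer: 125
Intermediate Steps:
u = 5
K(L, s) = (5 + L)/(5 + s)
Y(z) = 5 (Y(z) = 5 + 0*z = 5 + 0 = 5)
Y(K(-3, -2))³ = 5³ = 125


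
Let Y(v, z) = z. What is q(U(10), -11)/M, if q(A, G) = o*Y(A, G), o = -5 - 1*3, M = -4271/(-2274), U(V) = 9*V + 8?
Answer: 200112/4271 ≈ 46.854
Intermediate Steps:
U(V) = 8 + 9*V
M = 4271/2274 (M = -4271*(-1/2274) = 4271/2274 ≈ 1.8782)
o = -8 (o = -5 - 3 = -8)
q(A, G) = -8*G
q(U(10), -11)/M = (-8*(-11))/(4271/2274) = 88*(2274/4271) = 200112/4271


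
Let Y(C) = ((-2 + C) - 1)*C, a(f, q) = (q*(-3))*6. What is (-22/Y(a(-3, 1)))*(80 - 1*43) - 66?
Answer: -12881/189 ≈ -68.153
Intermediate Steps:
a(f, q) = -18*q (a(f, q) = -3*q*6 = -18*q)
Y(C) = C*(-3 + C) (Y(C) = (-3 + C)*C = C*(-3 + C))
(-22/Y(a(-3, 1)))*(80 - 1*43) - 66 = (-22*(-1/(18*(-3 - 18*1))))*(80 - 1*43) - 66 = (-22*(-1/(18*(-3 - 18))))*(80 - 43) - 66 = -22/((-18*(-21)))*37 - 66 = -22/378*37 - 66 = -22*1/378*37 - 66 = -11/189*37 - 66 = -407/189 - 66 = -12881/189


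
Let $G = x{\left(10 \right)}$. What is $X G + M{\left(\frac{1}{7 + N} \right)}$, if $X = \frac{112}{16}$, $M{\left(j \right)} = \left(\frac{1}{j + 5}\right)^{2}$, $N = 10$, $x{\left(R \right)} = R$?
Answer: $\frac{518009}{7396} \approx 70.039$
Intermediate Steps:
$G = 10$
$M{\left(j \right)} = \frac{1}{\left(5 + j\right)^{2}}$ ($M{\left(j \right)} = \left(\frac{1}{5 + j}\right)^{2} = \frac{1}{\left(5 + j\right)^{2}}$)
$X = 7$ ($X = 112 \cdot \frac{1}{16} = 7$)
$X G + M{\left(\frac{1}{7 + N} \right)} = 7 \cdot 10 + \frac{1}{\left(5 + \frac{1}{7 + 10}\right)^{2}} = 70 + \frac{1}{\left(5 + \frac{1}{17}\right)^{2}} = 70 + \frac{1}{\frac{7396}{289}} = 70 + \frac{289}{7396} = \frac{518009}{7396}$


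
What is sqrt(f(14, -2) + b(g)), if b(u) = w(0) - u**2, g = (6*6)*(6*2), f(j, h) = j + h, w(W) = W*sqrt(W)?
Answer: 2*I*sqrt(46653) ≈ 431.99*I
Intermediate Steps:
w(W) = W**(3/2)
f(j, h) = h + j
g = 432 (g = 36*12 = 432)
b(u) = -u**2 (b(u) = 0**(3/2) - u**2 = 0 - u**2 = -u**2)
sqrt(f(14, -2) + b(g)) = sqrt((-2 + 14) - 1*432**2) = sqrt(12 - 1*186624) = sqrt(12 - 186624) = sqrt(-186612) = 2*I*sqrt(46653)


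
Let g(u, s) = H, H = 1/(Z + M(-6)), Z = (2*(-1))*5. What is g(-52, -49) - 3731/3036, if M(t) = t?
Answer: -15683/12144 ≈ -1.2914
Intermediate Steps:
Z = -10 (Z = -2*5 = -10)
H = -1/16 (H = 1/(-10 - 6) = 1/(-16) = -1/16 ≈ -0.062500)
g(u, s) = -1/16
g(-52, -49) - 3731/3036 = -1/16 - 3731/3036 = -15683/12144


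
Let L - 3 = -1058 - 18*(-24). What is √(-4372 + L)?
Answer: 3*I*√555 ≈ 70.675*I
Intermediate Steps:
L = -623 (L = 3 + (-1058 - 18*(-24)) = 3 + (-1058 - 1*(-432)) = 3 + (-1058 + 432) = 3 - 626 = -623)
√(-4372 + L) = √(-4372 - 623) = √(-4995) = 3*I*√555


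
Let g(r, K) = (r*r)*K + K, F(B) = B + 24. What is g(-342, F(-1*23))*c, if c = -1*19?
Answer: -2222335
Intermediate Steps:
F(B) = 24 + B
g(r, K) = K + K*r**2 (g(r, K) = r**2*K + K = K*r**2 + K = K + K*r**2)
c = -19
g(-342, F(-1*23))*c = ((24 - 1*23)*(1 + (-342)**2))*(-19) = ((24 - 23)*(1 + 116964))*(-19) = (1*116965)*(-19) = 116965*(-19) = -2222335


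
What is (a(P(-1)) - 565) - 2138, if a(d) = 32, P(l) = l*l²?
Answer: -2671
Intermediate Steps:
P(l) = l³
(a(P(-1)) - 565) - 2138 = (32 - 565) - 2138 = -533 - 2138 = -2671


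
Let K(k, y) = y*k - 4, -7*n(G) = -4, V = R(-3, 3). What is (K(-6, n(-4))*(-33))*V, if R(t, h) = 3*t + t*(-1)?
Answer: -10296/7 ≈ -1470.9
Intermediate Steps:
R(t, h) = 2*t (R(t, h) = 3*t - t = 2*t)
V = -6 (V = 2*(-3) = -6)
n(G) = 4/7 (n(G) = -⅐*(-4) = 4/7)
K(k, y) = -4 + k*y (K(k, y) = k*y - 4 = -4 + k*y)
(K(-6, n(-4))*(-33))*V = ((-4 - 6*4/7)*(-33))*(-6) = ((-4 - 24/7)*(-33))*(-6) = -52/7*(-33)*(-6) = (1716/7)*(-6) = -10296/7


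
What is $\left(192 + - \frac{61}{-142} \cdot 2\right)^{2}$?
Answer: $\frac{187498249}{5041} \approx 37195.0$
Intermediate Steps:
$\left(192 + - \frac{61}{-142} \cdot 2\right)^{2} = \left(192 + \left(-61\right) \left(- \frac{1}{142}\right) 2\right)^{2} = \left(192 + \frac{61}{142} \cdot 2\right)^{2} = \left(192 + \frac{61}{71}\right)^{2} = \left(\frac{13693}{71}\right)^{2} = \frac{187498249}{5041}$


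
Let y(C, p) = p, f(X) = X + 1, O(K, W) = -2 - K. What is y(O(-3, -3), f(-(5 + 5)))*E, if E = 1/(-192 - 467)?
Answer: 9/659 ≈ 0.013657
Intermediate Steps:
E = -1/659 (E = 1/(-659) = -1/659 ≈ -0.0015175)
f(X) = 1 + X
y(O(-3, -3), f(-(5 + 5)))*E = (1 - (5 + 5))*(-1/659) = (1 - 1*10)*(-1/659) = (1 - 10)*(-1/659) = -9*(-1/659) = 9/659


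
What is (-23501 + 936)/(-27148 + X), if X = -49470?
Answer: 22565/76618 ≈ 0.29451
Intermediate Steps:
(-23501 + 936)/(-27148 + X) = (-23501 + 936)/(-27148 - 49470) = -22565/(-76618) = -22565*(-1/76618) = 22565/76618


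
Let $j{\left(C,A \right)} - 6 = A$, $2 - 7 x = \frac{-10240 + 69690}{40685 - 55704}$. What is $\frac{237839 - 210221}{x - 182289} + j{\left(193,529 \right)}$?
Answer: $\frac{1464300558503}{2737785707} \approx 534.85$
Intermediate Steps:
$x = \frac{12784}{15019}$ ($x = \frac{2}{7} - \frac{\left(-10240 + 69690\right) \frac{1}{40685 - 55704}}{7} = \frac{2}{7} - \frac{59450 \frac{1}{-15019}}{7} = \frac{2}{7} - \frac{59450 \left(- \frac{1}{15019}\right)}{7} = \frac{2}{7} - - \frac{59450}{105133} = \frac{2}{7} + \frac{59450}{105133} = \frac{12784}{15019} \approx 0.85119$)
$j{\left(C,A \right)} = 6 + A$
$\frac{237839 - 210221}{x - 182289} + j{\left(193,529 \right)} = \frac{237839 - 210221}{\frac{12784}{15019} - 182289} + \left(6 + 529\right) = \frac{27618}{- \frac{2737785707}{15019}} + 535 = 27618 \left(- \frac{15019}{2737785707}\right) + 535 = - \frac{414794742}{2737785707} + 535 = \frac{1464300558503}{2737785707}$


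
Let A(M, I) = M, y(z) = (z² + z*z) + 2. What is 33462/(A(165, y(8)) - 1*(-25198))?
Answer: 2574/1951 ≈ 1.3193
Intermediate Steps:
y(z) = 2 + 2*z² (y(z) = (z² + z²) + 2 = 2*z² + 2 = 2 + 2*z²)
33462/(A(165, y(8)) - 1*(-25198)) = 33462/(165 - 1*(-25198)) = 33462/(165 + 25198) = 33462/25363 = 33462*(1/25363) = 2574/1951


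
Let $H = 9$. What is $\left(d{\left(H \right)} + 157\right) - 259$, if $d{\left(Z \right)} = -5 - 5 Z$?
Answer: $-152$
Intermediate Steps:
$\left(d{\left(H \right)} + 157\right) - 259 = \left(\left(-5 - 45\right) + 157\right) - 259 = \left(-50 + 157\right) - 259 = 107 - 259 = -152$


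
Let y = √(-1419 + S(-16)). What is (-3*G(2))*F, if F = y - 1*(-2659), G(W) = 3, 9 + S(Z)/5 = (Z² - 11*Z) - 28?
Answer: -23931 - 18*√139 ≈ -24143.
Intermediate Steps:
S(Z) = -185 - 55*Z + 5*Z² (S(Z) = -45 + 5*((Z² - 11*Z) - 28) = -45 + 5*(-28 + Z² - 11*Z) = -45 + (-140 - 55*Z + 5*Z²) = -185 - 55*Z + 5*Z²)
y = 2*√139 (y = √(-1419 + (-185 - 55*(-16) + 5*(-16)²)) = √(-1419 + (-185 + 880 + 5*256)) = √(-1419 + (-185 + 880 + 1280)) = √(-1419 + 1975) = √556 = 2*√139 ≈ 23.580)
F = 2659 + 2*√139 (F = 2*√139 - 1*(-2659) = 2*√139 + 2659 = 2659 + 2*√139 ≈ 2682.6)
(-3*G(2))*F = (-3*3)*(2659 + 2*√139) = -9*(2659 + 2*√139) = -23931 - 18*√139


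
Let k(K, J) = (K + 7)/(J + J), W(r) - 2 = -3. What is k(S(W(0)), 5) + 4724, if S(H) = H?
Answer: 23623/5 ≈ 4724.6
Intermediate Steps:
W(r) = -1 (W(r) = 2 - 3 = -1)
k(K, J) = (7 + K)/(2*J) (k(K, J) = (7 + K)/((2*J)) = (7 + K)*(1/(2*J)) = (7 + K)/(2*J))
k(S(W(0)), 5) + 4724 = (1/2)*(7 - 1)/5 + 4724 = (1/2)*(1/5)*6 + 4724 = 3/5 + 4724 = 23623/5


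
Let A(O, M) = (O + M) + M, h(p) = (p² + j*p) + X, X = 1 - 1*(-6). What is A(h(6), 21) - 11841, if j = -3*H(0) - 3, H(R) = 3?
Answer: -11828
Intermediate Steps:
X = 7 (X = 1 + 6 = 7)
j = -12 (j = -3*3 - 3 = -9 - 3 = -12)
h(p) = 7 + p² - 12*p (h(p) = (p² - 12*p) + 7 = 7 + p² - 12*p)
A(O, M) = O + 2*M (A(O, M) = (M + O) + M = O + 2*M)
A(h(6), 21) - 11841 = ((7 + 6² - 12*6) + 2*21) - 11841 = ((7 + 36 - 72) + 42) - 11841 = (-29 + 42) - 11841 = 13 - 11841 = -11828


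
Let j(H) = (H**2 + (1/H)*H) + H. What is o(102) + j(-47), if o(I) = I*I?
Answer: 12567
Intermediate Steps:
o(I) = I**2
j(H) = 1 + H + H**2 (j(H) = (H**2 + H/H) + H = (H**2 + 1) + H = (1 + H**2) + H = 1 + H + H**2)
o(102) + j(-47) = 102**2 + (1 - 47 + (-47)**2) = 10404 + (1 - 47 + 2209) = 10404 + 2163 = 12567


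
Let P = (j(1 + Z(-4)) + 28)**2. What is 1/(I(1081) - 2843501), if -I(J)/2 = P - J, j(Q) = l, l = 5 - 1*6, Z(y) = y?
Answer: -1/2842797 ≈ -3.5177e-7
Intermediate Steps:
l = -1 (l = 5 - 6 = -1)
j(Q) = -1
P = 729 (P = (-1 + 28)**2 = 27**2 = 729)
I(J) = -1458 + 2*J (I(J) = -2*(729 - J) = -1458 + 2*J)
1/(I(1081) - 2843501) = 1/((-1458 + 2*1081) - 2843501) = 1/((-1458 + 2162) - 2843501) = 1/(704 - 2843501) = 1/(-2842797) = -1/2842797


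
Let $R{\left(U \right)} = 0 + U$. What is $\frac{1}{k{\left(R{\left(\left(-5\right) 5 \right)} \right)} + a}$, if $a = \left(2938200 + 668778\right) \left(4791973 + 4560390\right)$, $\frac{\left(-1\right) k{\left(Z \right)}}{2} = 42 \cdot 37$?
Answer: $\frac{1}{33733767585906} \approx 2.9644 \cdot 10^{-14}$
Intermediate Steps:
$R{\left(U \right)} = U$
$k{\left(Z \right)} = -3108$ ($k{\left(Z \right)} = - 2 \cdot 42 \cdot 37 = \left(-2\right) 1554 = -3108$)
$a = 33733767589014$ ($a = 3606978 \cdot 9352363 = 33733767589014$)
$\frac{1}{k{\left(R{\left(\left(-5\right) 5 \right)} \right)} + a} = \frac{1}{-3108 + 33733767589014} = \frac{1}{33733767585906}$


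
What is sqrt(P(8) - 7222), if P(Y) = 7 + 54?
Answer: I*sqrt(7161) ≈ 84.623*I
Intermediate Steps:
P(Y) = 61
sqrt(P(8) - 7222) = sqrt(61 - 7222) = sqrt(-7161) = I*sqrt(7161)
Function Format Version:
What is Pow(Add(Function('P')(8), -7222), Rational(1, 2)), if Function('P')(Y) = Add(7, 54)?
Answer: Mul(I, Pow(7161, Rational(1, 2))) ≈ Mul(84.623, I)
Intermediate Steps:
Function('P')(Y) = 61
Pow(Add(Function('P')(8), -7222), Rational(1, 2)) = Pow(Add(61, -7222), Rational(1, 2)) = Pow(-7161, Rational(1, 2)) = Mul(I, Pow(7161, Rational(1, 2)))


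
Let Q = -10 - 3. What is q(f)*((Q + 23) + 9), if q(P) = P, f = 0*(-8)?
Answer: 0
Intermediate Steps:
Q = -13
f = 0
q(f)*((Q + 23) + 9) = 0*((-13 + 23) + 9) = 0*(10 + 9) = 0*19 = 0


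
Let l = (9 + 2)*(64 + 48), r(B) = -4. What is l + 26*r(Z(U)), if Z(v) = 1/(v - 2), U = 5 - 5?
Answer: 1128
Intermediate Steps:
U = 0
Z(v) = 1/(-2 + v)
l = 1232 (l = 11*112 = 1232)
l + 26*r(Z(U)) = 1232 + 26*(-4) = 1232 - 104 = 1128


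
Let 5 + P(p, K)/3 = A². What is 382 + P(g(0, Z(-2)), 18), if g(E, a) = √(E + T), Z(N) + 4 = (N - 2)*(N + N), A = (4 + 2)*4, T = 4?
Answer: 2095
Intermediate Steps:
A = 24 (A = 6*4 = 24)
Z(N) = -4 + 2*N*(-2 + N) (Z(N) = -4 + (N - 2)*(N + N) = -4 + (-2 + N)*(2*N) = -4 + 2*N*(-2 + N))
g(E, a) = √(4 + E) (g(E, a) = √(E + 4) = √(4 + E))
P(p, K) = 1713 (P(p, K) = -15 + 3*24² = -15 + 3*576 = -15 + 1728 = 1713)
382 + P(g(0, Z(-2)), 18) = 382 + 1713 = 2095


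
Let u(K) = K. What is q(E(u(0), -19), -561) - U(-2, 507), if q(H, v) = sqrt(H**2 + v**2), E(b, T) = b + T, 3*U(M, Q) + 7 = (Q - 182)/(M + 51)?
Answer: 6/49 + sqrt(315082) ≈ 561.44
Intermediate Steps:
U(M, Q) = -7/3 + (-182 + Q)/(3*(51 + M)) (U(M, Q) = -7/3 + ((Q - 182)/(M + 51))/3 = -7/3 + ((-182 + Q)/(51 + M))/3 = -7/3 + (-182 + Q)/(3*(51 + M)))
E(b, T) = T + b
q(E(u(0), -19), -561) - U(-2, 507) = sqrt((-19 + 0)**2 + (-561)**2) - (-539 + 507 - 7*(-2))/(3*(51 - 2)) = sqrt((-19)**2 + 314721) - (-539 + 507 + 14)/(3*49) = sqrt(361 + 314721) - (-18)/(3*49) = sqrt(315082) - 1*(-6/49) = sqrt(315082) + 6/49 = 6/49 + sqrt(315082)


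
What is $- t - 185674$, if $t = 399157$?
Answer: $-584831$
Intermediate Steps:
$- t - 185674 = \left(-1\right) 399157 - 185674 = -399157 - 185674 = -584831$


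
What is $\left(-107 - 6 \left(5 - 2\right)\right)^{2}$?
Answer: $15625$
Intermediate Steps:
$\left(-107 - 6 \left(5 - 2\right)\right)^{2} = \left(-107 - 18\right)^{2} = \left(-125\right)^{2} = 15625$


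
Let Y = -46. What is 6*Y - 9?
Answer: -285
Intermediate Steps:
6*Y - 9 = 6*(-46) - 9 = -276 - 9 = -285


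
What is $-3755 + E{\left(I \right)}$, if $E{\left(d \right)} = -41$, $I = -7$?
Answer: $-3796$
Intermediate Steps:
$-3755 + E{\left(I \right)} = -3755 - 41 = -3796$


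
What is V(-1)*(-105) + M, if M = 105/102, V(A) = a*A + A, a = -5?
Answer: -14245/34 ≈ -418.97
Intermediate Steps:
V(A) = -4*A (V(A) = -5*A + A = -4*A)
M = 35/34 (M = 105*(1/102) = 35/34 ≈ 1.0294)
V(-1)*(-105) + M = -4*(-1)*(-105) + 35/34 = 4*(-105) + 35/34 = -420 + 35/34 = -14245/34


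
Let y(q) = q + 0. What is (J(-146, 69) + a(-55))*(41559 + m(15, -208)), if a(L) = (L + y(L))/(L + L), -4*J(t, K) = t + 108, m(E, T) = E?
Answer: 436527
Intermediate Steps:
y(q) = q
J(t, K) = -27 - t/4 (J(t, K) = -(t + 108)/4 = -(108 + t)/4 = -27 - t/4)
a(L) = 1 (a(L) = (L + L)/(L + L) = (2*L)/((2*L)) = (2*L)*(1/(2*L)) = 1)
(J(-146, 69) + a(-55))*(41559 + m(15, -208)) = ((-27 - ¼*(-146)) + 1)*(41559 + 15) = ((-27 + 73/2) + 1)*41574 = (19/2 + 1)*41574 = (21/2)*41574 = 436527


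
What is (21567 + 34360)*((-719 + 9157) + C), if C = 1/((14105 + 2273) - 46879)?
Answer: 14393788649099/30501 ≈ 4.7191e+8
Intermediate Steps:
C = -1/30501 (C = 1/(16378 - 46879) = 1/(-30501) = -1/30501 ≈ -3.2786e-5)
(21567 + 34360)*((-719 + 9157) + C) = (21567 + 34360)*((-719 + 9157) - 1/30501) = 55927*(8438 - 1/30501) = 55927*(257367437/30501) = 14393788649099/30501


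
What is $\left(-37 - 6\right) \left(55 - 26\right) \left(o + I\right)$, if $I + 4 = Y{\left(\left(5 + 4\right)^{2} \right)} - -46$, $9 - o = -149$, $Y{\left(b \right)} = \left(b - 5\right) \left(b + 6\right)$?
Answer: $-8494564$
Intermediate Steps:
$Y{\left(b \right)} = \left(-5 + b\right) \left(6 + b\right)$
$o = 158$ ($o = 9 - -149 = 9 + 149 = 158$)
$I = 6654$ ($I = -4 - \left(-16 - \left(5 + 4\right)^{2} - \left(5 + 4\right)^{4}\right) = -4 + \left(\left(-30 + 9^{2} + \left(9^{2}\right)^{2}\right) + 46\right) = -4 + \left(\left(-30 + 81 + 81^{2}\right) + 46\right) = -4 + \left(\left(-30 + 81 + 6561\right) + 46\right) = -4 + \left(6612 + 46\right) = -4 + 6658 = 6654$)
$\left(-37 - 6\right) \left(55 - 26\right) \left(o + I\right) = \left(-37 - 6\right) \left(55 - 26\right) \left(158 + 6654\right) = \left(-43\right) 29 \cdot 6812 = \left(-1247\right) 6812 = -8494564$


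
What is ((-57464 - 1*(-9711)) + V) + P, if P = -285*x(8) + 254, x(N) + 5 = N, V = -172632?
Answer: -220986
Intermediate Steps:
x(N) = -5 + N
P = -601 (P = -285*(-5 + 8) + 254 = -285*3 + 254 = -855 + 254 = -601)
((-57464 - 1*(-9711)) + V) + P = ((-57464 - 1*(-9711)) - 172632) - 601 = ((-57464 + 9711) - 172632) - 601 = (-47753 - 172632) - 601 = -220385 - 601 = -220986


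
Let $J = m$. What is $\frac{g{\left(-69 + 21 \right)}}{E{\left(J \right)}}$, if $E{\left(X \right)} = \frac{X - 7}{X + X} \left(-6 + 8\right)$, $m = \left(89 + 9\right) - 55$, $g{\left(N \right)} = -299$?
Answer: $- \frac{12857}{36} \approx -357.14$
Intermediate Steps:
$m = 43$ ($m = 98 - 55 = 43$)
$J = 43$
$E{\left(X \right)} = \frac{-7 + X}{X}$ ($E{\left(X \right)} = \frac{-7 + X}{2 X} 2 = \frac{-7 + X}{X}$)
$\frac{g{\left(-69 + 21 \right)}}{E{\left(J \right)}} = - \frac{299}{\frac{1}{43} \left(-7 + 43\right)} = - \frac{299}{\frac{1}{43} \cdot 36} = - \frac{299}{\frac{36}{43}} = \left(-299\right) \frac{43}{36} = - \frac{12857}{36}$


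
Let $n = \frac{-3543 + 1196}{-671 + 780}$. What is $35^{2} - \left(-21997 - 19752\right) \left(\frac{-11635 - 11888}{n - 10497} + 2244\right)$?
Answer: $\frac{107519895664363}{1146520} \approx 9.3779 \cdot 10^{7}$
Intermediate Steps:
$n = - \frac{2347}{109} \approx -21.532$
$35^{2} - \left(-21997 - 19752\right) \left(\frac{-11635 - 11888}{n - 10497} + 2244\right) = 35^{2} - \left(-21997 - 19752\right) \left(\frac{-11635 - 11888}{- \frac{2347}{109} - 10497} + 2244\right) = 1225 - - 41749 \left(- \frac{23523}{- \frac{1146520}{109}} + 2244\right) = 1225 - - 41749 \left(\left(-23523\right) \left(- \frac{109}{1146520}\right) + 2244\right) = 1225 - - 41749 \left(\frac{2564007}{1146520} + 2244\right) = 1225 - \left(-41749\right) \frac{2575354887}{1146520} = 1225 - - \frac{107518491177363}{1146520} = 1225 + \frac{107518491177363}{1146520} = \frac{107519895664363}{1146520}$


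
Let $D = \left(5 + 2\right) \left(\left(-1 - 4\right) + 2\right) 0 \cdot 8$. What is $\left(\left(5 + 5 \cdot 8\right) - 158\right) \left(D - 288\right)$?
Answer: $32544$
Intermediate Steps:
$D = 0$ ($D = 7 \left(\left(-1 - 4\right) + 2\right) 0 \cdot 8 = 7 \left(-5 + 2\right) 0 \cdot 8 = 7 \left(-3\right) 0 \cdot 8 = \left(-21\right) 0 \cdot 8 = 0 \cdot 8 = 0$)
$\left(\left(5 + 5 \cdot 8\right) - 158\right) \left(D - 288\right) = \left(\left(5 + 5 \cdot 8\right) - 158\right) \left(0 - 288\right) = \left(\left(5 + 40\right) - 158\right) \left(-288\right) = \left(45 - 158\right) \left(-288\right) = \left(-113\right) \left(-288\right) = 32544$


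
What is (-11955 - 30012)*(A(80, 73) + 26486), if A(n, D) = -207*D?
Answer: -477374625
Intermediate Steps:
(-11955 - 30012)*(A(80, 73) + 26486) = (-11955 - 30012)*(-207*73 + 26486) = -41967*(-15111 + 26486) = -41967*11375 = -477374625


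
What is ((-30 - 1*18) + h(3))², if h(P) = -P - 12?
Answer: 3969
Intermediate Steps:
h(P) = -12 - P
((-30 - 1*18) + h(3))² = ((-30 - 1*18) + (-12 - 1*3))² = ((-30 - 18) + (-12 - 3))² = (-48 - 15)² = (-63)² = 3969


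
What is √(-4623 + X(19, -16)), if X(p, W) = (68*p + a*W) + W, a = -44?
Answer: I*√2643 ≈ 51.41*I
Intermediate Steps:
X(p, W) = -43*W + 68*p (X(p, W) = (68*p - 44*W) + W = (-44*W + 68*p) + W = -43*W + 68*p)
√(-4623 + X(19, -16)) = √(-4623 + (-43*(-16) + 68*19)) = √(-4623 + (688 + 1292)) = √(-4623 + 1980) = √(-2643) = I*√2643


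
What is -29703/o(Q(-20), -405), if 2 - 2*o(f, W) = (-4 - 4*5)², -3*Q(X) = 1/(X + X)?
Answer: 29703/287 ≈ 103.49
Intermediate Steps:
Q(X) = -1/(6*X) (Q(X) = -1/(3*(X + X)) = -1/(2*X)/3 = -1/(6*X))
o(f, W) = -287 (o(f, W) = 1 - (-4 - 4*5)²/2 = 1 - (-4 - 20)²/2 = 1 - ½*(-24)² = 1 - ½*576 = 1 - 288 = -287)
-29703/o(Q(-20), -405) = -29703/(-287) = -29703*(-1/287) = 29703/287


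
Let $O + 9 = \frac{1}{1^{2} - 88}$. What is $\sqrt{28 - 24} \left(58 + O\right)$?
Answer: $\frac{8524}{87} \approx 97.977$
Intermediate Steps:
$O = - \frac{784}{87}$ ($O = -9 + \frac{1}{1^{2} - 88} = -9 + \frac{1}{1 - 88} = -9 + \frac{1}{-87} = -9 - \frac{1}{87} = - \frac{784}{87} \approx -9.0115$)
$\sqrt{28 - 24} \left(58 + O\right) = \sqrt{28 - 24} \left(58 - \frac{784}{87}\right) = \sqrt{4} \cdot \frac{4262}{87} = 2 \cdot \frac{4262}{87} = \frac{8524}{87}$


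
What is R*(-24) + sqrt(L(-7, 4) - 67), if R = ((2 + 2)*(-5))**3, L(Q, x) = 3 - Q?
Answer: 192000 + I*sqrt(57) ≈ 1.92e+5 + 7.5498*I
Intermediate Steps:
R = -8000 (R = (4*(-5))**3 = (-20)**3 = -8000)
R*(-24) + sqrt(L(-7, 4) - 67) = -8000*(-24) + sqrt((3 - 1*(-7)) - 67) = 192000 + sqrt((3 + 7) - 67) = 192000 + sqrt(10 - 67) = 192000 + sqrt(-57) = 192000 + I*sqrt(57)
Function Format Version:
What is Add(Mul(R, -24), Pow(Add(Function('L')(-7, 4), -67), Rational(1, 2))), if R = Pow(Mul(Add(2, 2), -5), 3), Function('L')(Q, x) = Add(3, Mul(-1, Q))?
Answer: Add(192000, Mul(I, Pow(57, Rational(1, 2)))) ≈ Add(1.9200e+5, Mul(7.5498, I))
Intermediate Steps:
R = -8000 (R = Pow(Mul(4, -5), 3) = Pow(-20, 3) = -8000)
Add(Mul(R, -24), Pow(Add(Function('L')(-7, 4), -67), Rational(1, 2))) = Add(Mul(-8000, -24), Pow(Add(Add(3, Mul(-1, -7)), -67), Rational(1, 2))) = Add(192000, Pow(Add(Add(3, 7), -67), Rational(1, 2))) = Add(192000, Pow(Add(10, -67), Rational(1, 2))) = Add(192000, Pow(-57, Rational(1, 2))) = Add(192000, Mul(I, Pow(57, Rational(1, 2))))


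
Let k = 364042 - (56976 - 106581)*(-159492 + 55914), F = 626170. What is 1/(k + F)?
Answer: -1/5136996478 ≈ -1.9467e-10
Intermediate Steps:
k = -5137622648 (k = 364042 - (-49605)*(-103578) = 364042 - 1*5137986690 = 364042 - 5137986690 = -5137622648)
1/(k + F) = 1/(-5137622648 + 626170) = 1/(-5136996478) = -1/5136996478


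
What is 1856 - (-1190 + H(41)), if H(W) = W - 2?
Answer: 3007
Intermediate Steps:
H(W) = -2 + W
1856 - (-1190 + H(41)) = 1856 - (-1190 + (-2 + 41)) = 1856 - (-1190 + 39) = 1856 - 1*(-1151) = 1856 + 1151 = 3007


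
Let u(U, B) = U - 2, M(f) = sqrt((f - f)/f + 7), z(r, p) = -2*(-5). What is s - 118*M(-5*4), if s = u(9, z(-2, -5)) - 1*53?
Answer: -46 - 118*sqrt(7) ≈ -358.20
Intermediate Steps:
z(r, p) = 10
M(f) = sqrt(7) (M(f) = sqrt(0/f + 7) = sqrt(0 + 7) = sqrt(7))
u(U, B) = -2 + U
s = -46 (s = (-2 + 9) - 1*53 = 7 - 53 = -46)
s - 118*M(-5*4) = -46 - 118*sqrt(7)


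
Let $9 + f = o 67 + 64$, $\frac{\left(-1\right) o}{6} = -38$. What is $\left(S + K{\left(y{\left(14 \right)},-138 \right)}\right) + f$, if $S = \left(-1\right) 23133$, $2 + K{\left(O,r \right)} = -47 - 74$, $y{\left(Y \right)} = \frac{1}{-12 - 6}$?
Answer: $-7925$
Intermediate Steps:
$y{\left(Y \right)} = - \frac{1}{18}$ ($y{\left(Y \right)} = \frac{1}{-18} = - \frac{1}{18}$)
$K{\left(O,r \right)} = -123$ ($K{\left(O,r \right)} = -2 - 121 = -123$)
$S = -23133$
$o = 228$ ($o = \left(-6\right) \left(-38\right) = 228$)
$f = 15331$ ($f = -9 + \left(228 \cdot 67 + 64\right) = -9 + \left(15276 + 64\right) = -9 + 15340 = 15331$)
$\left(S + K{\left(y{\left(14 \right)},-138 \right)}\right) + f = \left(-23133 - 123\right) + 15331 = -23256 + 15331 = -7925$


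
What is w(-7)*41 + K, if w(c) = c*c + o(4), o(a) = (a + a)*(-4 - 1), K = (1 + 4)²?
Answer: 394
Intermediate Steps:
K = 25 (K = 5² = 25)
o(a) = -10*a (o(a) = (2*a)*(-5) = -10*a)
w(c) = -40 + c² (w(c) = c*c - 10*4 = c² - 40 = -40 + c²)
w(-7)*41 + K = (-40 + (-7)²)*41 + 25 = (-40 + 49)*41 + 25 = 9*41 + 25 = 369 + 25 = 394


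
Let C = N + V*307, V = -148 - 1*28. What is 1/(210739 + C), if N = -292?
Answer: 1/156415 ≈ 6.3932e-6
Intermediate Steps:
V = -176 (V = -148 - 28 = -176)
C = -54324 (C = -292 - 176*307 = -292 - 54032 = -54324)
1/(210739 + C) = 1/(210739 - 54324) = 1/156415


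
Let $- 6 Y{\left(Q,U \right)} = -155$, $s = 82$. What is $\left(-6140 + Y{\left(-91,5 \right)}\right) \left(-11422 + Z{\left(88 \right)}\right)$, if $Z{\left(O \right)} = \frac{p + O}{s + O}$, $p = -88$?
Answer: $\frac{209508035}{3} \approx 6.9836 \cdot 10^{7}$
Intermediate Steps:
$Y{\left(Q,U \right)} = \frac{155}{6}$ ($Y{\left(Q,U \right)} = \left(- \frac{1}{6}\right) \left(-155\right) = \frac{155}{6}$)
$Z{\left(O \right)} = \frac{-88 + O}{82 + O}$
$\left(-6140 + Y{\left(-91,5 \right)}\right) \left(-11422 + Z{\left(88 \right)}\right) = \left(-6140 + \frac{155}{6}\right) \left(-11422 + \frac{-88 + 88}{82 + 88}\right) = - \frac{36685 \left(-11422 + \frac{1}{170} \cdot 0\right)}{6} = - \frac{36685 \left(-11422 + 0\right)}{6} = \left(- \frac{36685}{6}\right) \left(-11422\right) = \frac{209508035}{3}$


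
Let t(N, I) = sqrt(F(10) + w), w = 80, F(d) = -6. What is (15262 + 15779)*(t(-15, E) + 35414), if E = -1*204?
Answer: 1099285974 + 31041*sqrt(74) ≈ 1.0996e+9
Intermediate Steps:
E = -204
t(N, I) = sqrt(74) (t(N, I) = sqrt(-6 + 80) = sqrt(74))
(15262 + 15779)*(t(-15, E) + 35414) = (15262 + 15779)*(sqrt(74) + 35414) = 31041*(35414 + sqrt(74)) = 1099285974 + 31041*sqrt(74)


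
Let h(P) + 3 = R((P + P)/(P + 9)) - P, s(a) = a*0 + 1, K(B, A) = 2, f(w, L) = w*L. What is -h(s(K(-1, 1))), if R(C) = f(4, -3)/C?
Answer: 64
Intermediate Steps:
f(w, L) = L*w
R(C) = -12/C (R(C) = (-3*4)/C = -12/C)
s(a) = 1 (s(a) = 0 + 1 = 1)
h(P) = -3 - P - 6*(9 + P)/P (h(P) = -3 + (-12*(P + 9)/(P + P) - P) = -3 + (-12*(9 + P)/(2*P) - P) = -3 + (-6*(9 + P)/P - P) = -3 + (-P - 6*(9 + P)/P) = -3 - P - 6*(9 + P)/P)
-h(s(K(-1, 1))) = -(-9 - 1*1 - 54/1) = -(-9 - 1 - 54*1) = -(-9 - 1 - 54) = -1*(-64) = 64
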